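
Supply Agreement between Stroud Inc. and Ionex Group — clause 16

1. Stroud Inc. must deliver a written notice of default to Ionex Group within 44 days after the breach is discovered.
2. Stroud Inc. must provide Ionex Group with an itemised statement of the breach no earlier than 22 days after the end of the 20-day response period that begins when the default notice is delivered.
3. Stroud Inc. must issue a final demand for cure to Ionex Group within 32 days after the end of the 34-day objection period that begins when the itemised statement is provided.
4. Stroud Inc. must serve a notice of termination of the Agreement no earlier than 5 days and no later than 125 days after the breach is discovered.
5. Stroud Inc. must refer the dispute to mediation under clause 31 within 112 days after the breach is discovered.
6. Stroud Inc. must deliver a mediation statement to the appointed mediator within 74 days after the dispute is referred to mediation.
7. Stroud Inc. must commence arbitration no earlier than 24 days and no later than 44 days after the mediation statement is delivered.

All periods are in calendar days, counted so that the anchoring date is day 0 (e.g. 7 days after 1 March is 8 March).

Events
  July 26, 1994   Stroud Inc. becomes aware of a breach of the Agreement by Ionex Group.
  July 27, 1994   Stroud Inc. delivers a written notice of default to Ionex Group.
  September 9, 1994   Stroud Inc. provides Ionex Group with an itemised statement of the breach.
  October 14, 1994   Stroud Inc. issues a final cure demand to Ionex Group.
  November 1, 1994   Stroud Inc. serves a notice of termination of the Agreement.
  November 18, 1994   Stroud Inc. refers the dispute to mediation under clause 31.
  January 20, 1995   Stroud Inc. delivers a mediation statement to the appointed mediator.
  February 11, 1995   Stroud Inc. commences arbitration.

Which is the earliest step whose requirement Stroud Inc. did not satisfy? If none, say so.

Step 5

Step 1 — counting 44 days from July 26, 1994 (when the breach is discovered) gives a deadline of September 8, 1994; July 27, 1994 is within that limit.
Step 2 — must wait 22 days from August 16, 1994 (end of the 20-day response period, which began when the default notice is delivered on July 27, 1994), so not before September 7, 1994; done September 9, 1994, after the minimum wait.
Step 3 — counting 32 days from October 13, 1994 (end of the 34-day objection period, which began when the itemised statement is provided on September 9, 1994) gives a deadline of November 14, 1994; October 14, 1994 is within that limit.
Step 4 — 5 and 125 days from July 26, 1994 (when the breach is discovered) are July 31, 1994 and November 28, 1994 respectively; November 1, 1994 falls inside that range.
Step 5 — counting 112 days from July 26, 1994 (when the breach is discovered) gives a deadline of November 15, 1994; November 18, 1994 misses that deadline by 3 days.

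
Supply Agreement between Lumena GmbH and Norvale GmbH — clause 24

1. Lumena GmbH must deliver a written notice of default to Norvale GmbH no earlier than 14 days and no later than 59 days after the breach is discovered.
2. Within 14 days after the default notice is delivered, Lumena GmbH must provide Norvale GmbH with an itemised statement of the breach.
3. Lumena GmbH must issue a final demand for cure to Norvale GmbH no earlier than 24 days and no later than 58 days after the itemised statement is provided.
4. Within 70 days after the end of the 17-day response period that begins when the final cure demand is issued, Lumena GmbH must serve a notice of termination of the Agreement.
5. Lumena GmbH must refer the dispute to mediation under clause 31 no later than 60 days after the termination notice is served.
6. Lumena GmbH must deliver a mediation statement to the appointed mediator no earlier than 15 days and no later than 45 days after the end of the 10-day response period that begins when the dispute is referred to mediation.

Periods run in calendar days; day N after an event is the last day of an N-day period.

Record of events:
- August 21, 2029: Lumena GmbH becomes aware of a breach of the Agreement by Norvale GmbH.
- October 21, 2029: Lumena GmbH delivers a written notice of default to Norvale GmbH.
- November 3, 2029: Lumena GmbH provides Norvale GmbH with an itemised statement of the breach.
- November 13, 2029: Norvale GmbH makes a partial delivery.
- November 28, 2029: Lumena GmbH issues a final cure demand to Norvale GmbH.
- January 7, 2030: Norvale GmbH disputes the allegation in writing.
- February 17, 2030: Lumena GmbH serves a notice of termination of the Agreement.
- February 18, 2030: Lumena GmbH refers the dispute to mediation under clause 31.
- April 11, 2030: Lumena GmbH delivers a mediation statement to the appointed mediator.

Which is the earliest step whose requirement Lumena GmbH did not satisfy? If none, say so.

Step 1 — 14 and 59 days from August 21, 2029 (when the breach is discovered) are September 4, 2029 and October 19, 2029 respectively; done October 21, 2029 — 2 days after the window closed.

Step 1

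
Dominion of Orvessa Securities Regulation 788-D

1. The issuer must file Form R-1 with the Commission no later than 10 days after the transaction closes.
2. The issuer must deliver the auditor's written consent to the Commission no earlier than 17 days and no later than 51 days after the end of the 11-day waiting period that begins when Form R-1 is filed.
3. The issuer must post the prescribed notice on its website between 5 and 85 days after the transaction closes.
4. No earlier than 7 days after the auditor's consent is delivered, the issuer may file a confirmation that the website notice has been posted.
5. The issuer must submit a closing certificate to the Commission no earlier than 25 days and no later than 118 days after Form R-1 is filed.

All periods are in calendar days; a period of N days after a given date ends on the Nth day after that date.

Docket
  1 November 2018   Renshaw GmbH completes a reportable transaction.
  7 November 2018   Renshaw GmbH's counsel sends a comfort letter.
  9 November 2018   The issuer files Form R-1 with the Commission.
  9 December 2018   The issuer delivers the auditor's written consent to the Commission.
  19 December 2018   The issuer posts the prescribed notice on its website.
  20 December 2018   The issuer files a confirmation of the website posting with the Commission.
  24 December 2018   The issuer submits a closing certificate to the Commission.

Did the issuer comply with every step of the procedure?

Step 1: 10 days after 1 November 2018 (when the transaction closes) is 11 November 2018; 9 November 2018 is within that limit.
Step 2: the window is 17–51 days after 20 November 2018 (end of the 11-day waiting period, which began when Form R-1 is filed on 9 November 2018), so 7 December 2018 through 10 January 2019; 9 December 2018 falls inside that range.
Step 3: the window is 5–85 days after 1 November 2018 (when the transaction closes), so 6 November 2018 through 25 January 2019; 19 December 2018 falls inside that range.
Step 4: the earliest permitted date is 7 days after 9 December 2018 (when the auditor's consent is delivered), i.e. 16 December 2018; done 20 December 2018, after the minimum wait.
Step 5: the window is 25–118 days after 9 November 2018 (when Form R-1 is filed), so 4 December 2018 through 7 March 2019; done 24 December 2018, which is between those dates.

Yes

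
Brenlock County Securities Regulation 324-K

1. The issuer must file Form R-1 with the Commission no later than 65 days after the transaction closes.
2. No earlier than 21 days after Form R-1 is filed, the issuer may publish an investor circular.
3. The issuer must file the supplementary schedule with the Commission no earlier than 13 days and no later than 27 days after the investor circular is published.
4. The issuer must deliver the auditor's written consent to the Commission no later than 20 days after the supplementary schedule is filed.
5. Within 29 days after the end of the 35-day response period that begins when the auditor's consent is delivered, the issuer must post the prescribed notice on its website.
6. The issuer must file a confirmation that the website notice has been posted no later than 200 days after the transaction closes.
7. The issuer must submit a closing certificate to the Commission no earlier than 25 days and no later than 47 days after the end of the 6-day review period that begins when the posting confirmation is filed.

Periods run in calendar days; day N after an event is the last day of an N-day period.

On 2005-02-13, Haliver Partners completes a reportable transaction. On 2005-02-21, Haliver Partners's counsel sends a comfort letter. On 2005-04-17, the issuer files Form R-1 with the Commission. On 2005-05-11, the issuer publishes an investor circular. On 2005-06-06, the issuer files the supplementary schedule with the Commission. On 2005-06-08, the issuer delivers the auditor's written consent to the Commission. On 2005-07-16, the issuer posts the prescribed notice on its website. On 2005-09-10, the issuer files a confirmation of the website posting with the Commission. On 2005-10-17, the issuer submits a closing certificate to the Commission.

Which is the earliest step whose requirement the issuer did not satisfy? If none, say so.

Step 1 — counting 65 days from 2005-02-13 (when the transaction closes) gives a deadline of 2005-04-19; 2005-04-17 is within that limit.
Step 2 — must wait 21 days from 2005-04-17 (when Form R-1 is filed), so not before 2005-05-08; done 2005-05-11 — permitted.
Step 3 — 13 and 27 days from 2005-05-11 (when the investor circular is published) are 2005-05-24 and 2005-06-07 respectively; done 2005-06-06, which is between those dates.
Step 4 — counting 20 days from 2005-06-06 (when the supplementary schedule is filed) gives a deadline of 2005-06-26; done 2005-06-08 — timely.
Step 5 — counting 29 days from 2005-07-13 (end of the 35-day response period, which began when the auditor's consent is delivered on 2005-06-08) gives a deadline of 2005-08-11; 2005-07-16 is within that limit.
Step 6 — counting 200 days from 2005-02-13 (when the transaction closes) gives a deadline of 2005-09-01; done 2005-09-10 — 9 days late.

Step 6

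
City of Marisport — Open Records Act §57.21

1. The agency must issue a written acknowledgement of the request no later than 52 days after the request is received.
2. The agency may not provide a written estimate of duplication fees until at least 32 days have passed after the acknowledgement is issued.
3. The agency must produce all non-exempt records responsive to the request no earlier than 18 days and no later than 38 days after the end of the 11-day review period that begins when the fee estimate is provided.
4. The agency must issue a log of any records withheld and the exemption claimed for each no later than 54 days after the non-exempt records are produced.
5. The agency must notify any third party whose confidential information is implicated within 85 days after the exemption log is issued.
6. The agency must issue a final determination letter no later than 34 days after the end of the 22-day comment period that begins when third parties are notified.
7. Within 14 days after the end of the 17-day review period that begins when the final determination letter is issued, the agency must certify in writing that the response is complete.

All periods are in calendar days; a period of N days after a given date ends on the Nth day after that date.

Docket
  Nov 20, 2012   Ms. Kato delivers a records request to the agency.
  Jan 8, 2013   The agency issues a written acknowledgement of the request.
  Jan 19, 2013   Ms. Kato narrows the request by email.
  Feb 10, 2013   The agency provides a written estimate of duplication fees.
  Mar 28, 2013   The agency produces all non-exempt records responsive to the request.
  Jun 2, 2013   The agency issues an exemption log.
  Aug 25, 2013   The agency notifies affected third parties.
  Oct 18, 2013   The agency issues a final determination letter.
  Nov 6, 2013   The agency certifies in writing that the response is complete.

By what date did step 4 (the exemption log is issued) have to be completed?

May 21, 2013

Step 4 runs from Mar 28, 2013, when the non-exempt records are produced. 54 days after Mar 28, 2013 is May 21, 2013.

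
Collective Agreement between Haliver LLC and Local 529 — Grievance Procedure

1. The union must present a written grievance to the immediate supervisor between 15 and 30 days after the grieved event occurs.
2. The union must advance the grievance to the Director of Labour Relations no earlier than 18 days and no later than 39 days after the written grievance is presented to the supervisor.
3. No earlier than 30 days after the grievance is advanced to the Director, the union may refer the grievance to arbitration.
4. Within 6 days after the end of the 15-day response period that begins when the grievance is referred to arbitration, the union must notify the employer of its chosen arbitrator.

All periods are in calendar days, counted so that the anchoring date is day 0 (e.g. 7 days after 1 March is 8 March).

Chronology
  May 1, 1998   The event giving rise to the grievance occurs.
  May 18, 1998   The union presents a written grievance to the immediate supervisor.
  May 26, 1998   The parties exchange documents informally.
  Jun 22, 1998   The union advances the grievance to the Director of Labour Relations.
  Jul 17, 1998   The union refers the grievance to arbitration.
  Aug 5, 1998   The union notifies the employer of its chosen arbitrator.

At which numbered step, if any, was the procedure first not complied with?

Step 1: the window is 15–30 days after May 1, 1998 (when the grieved event occurs), so May 16, 1998 through May 31, 1998; May 18, 1998 falls inside that range.
Step 2: the window is 18–39 days after May 18, 1998 (when the written grievance is presented to the supervisor), so Jun 5, 1998 through Jun 26, 1998; done Jun 22, 1998 — within the window.
Step 3: the earliest permitted date is 30 days after Jun 22, 1998 (when the grievance is advanced to the Director), i.e. Jul 22, 1998; acted on Jul 17, 1998, 5 days prematurely.
The analysis stops there.

Step 3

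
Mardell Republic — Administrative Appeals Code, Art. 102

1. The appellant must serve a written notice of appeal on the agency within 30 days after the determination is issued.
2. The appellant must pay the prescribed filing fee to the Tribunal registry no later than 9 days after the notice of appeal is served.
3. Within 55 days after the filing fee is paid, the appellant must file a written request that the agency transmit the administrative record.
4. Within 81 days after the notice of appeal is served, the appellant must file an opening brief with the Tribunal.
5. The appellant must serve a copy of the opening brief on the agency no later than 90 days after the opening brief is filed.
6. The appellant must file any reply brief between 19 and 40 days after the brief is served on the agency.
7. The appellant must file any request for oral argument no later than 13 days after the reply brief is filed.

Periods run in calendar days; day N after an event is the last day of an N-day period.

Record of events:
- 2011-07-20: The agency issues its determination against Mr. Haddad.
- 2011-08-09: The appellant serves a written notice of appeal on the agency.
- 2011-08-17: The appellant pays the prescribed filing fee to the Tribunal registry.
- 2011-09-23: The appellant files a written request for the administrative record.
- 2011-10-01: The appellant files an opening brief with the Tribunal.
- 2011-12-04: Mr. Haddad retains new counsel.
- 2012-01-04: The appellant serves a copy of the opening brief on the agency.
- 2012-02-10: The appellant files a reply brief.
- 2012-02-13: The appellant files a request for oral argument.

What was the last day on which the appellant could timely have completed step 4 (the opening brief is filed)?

Step 4 runs from 2011-08-09, when the notice of appeal is served. 81 days after 2011-08-09 is 2011-10-29.

2011-10-29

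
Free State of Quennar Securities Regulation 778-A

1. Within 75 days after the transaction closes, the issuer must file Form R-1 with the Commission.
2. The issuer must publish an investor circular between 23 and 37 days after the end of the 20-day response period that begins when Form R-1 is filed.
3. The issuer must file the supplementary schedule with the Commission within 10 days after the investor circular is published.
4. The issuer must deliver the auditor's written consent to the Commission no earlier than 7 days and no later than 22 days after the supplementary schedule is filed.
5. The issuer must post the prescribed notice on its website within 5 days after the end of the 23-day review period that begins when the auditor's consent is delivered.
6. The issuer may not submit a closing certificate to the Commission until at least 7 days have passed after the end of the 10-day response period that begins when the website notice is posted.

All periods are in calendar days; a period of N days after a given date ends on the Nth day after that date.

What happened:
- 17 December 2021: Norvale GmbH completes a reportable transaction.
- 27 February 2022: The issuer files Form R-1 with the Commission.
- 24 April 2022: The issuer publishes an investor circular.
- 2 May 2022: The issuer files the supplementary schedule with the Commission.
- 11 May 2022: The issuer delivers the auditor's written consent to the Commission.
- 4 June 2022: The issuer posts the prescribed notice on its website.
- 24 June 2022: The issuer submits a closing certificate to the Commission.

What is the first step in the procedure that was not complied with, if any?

None — every step was satisfied

Step 1 — counting 75 days from 17 December 2021 (when the transaction closes) gives a deadline of 2 March 2022; done 27 February 2022 — timely.
Step 2 — 23 and 37 days from 19 March 2022 (end of the 20-day response period, which began when Form R-1 is filed on 27 February 2022) are 11 April 2022 and 25 April 2022 respectively; done 24 April 2022 — within the window.
Step 3 — counting 10 days from 24 April 2022 (when the investor circular is published) gives a deadline of 4 May 2022; completed 2 May 2022, before the deadline.
Step 4 — 7 and 22 days from 2 May 2022 (when the supplementary schedule is filed) are 9 May 2022 and 24 May 2022 respectively; done 11 May 2022, which is between those dates.
Step 5 — counting 5 days from 3 June 2022 (end of the 23-day review period, which began when the auditor's consent is delivered on 11 May 2022) gives a deadline of 8 June 2022; done 4 June 2022 — timely.
Step 6 — must wait 7 days from 14 June 2022 (end of the 10-day response period, which began when the website notice is posted on 4 June 2022), so not before 21 June 2022; done 24 June 2022, after the minimum wait.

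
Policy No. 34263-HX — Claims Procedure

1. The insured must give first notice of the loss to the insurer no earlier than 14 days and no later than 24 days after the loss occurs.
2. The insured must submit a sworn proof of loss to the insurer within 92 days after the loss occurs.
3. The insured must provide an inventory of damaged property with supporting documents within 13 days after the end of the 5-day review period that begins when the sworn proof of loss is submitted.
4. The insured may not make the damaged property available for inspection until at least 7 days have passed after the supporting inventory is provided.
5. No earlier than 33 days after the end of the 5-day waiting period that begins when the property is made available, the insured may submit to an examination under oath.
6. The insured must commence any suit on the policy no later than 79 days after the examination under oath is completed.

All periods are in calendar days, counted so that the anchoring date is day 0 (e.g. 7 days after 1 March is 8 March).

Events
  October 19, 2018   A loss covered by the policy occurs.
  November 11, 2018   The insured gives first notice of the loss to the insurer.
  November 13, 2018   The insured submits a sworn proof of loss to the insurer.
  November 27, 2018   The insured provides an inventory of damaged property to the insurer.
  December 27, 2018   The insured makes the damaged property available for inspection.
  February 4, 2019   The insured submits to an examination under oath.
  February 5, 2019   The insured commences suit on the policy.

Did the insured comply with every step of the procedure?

Step 1 — 14 and 24 days from October 19, 2018 (when the loss occurs) are November 2, 2018 and November 12, 2018 respectively; done November 11, 2018 — within the window.
Step 2 — counting 92 days from October 19, 2018 (when the loss occurs) gives a deadline of January 19, 2019; completed November 13, 2018, before the deadline.
Step 3 — counting 13 days from November 18, 2018 (end of the 5-day review period, which began when the sworn proof of loss is submitted on November 13, 2018) gives a deadline of December 1, 2018; November 27, 2018 is within that limit.
Step 4 — must wait 7 days from November 27, 2018 (when the supporting inventory is provided), so not before December 4, 2018; done December 27, 2018 — permitted.
Step 5 — must wait 33 days from January 1, 2019 (end of the 5-day waiting period, which began when the property is made available on December 27, 2018), so not before February 3, 2019; done February 4, 2019 — permitted.
Step 6 — counting 79 days from February 4, 2019 (when the examination under oath is completed) gives a deadline of April 24, 2019; February 5, 2019 is within that limit.

Yes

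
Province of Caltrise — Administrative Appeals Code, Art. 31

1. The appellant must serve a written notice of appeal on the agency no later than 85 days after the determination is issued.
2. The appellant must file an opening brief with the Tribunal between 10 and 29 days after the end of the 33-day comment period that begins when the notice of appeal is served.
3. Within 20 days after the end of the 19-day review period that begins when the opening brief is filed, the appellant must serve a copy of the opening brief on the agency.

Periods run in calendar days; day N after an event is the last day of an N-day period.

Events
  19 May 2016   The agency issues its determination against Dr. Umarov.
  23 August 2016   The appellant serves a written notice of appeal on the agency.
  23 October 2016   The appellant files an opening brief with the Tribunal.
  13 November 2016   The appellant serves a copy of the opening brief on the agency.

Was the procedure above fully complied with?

Step 1 — counting 85 days from 19 May 2016 (when the determination is issued) gives a deadline of 12 August 2016; 23 August 2016 misses that deadline by 11 days.
The procedure was therefore not followed at step 1.

No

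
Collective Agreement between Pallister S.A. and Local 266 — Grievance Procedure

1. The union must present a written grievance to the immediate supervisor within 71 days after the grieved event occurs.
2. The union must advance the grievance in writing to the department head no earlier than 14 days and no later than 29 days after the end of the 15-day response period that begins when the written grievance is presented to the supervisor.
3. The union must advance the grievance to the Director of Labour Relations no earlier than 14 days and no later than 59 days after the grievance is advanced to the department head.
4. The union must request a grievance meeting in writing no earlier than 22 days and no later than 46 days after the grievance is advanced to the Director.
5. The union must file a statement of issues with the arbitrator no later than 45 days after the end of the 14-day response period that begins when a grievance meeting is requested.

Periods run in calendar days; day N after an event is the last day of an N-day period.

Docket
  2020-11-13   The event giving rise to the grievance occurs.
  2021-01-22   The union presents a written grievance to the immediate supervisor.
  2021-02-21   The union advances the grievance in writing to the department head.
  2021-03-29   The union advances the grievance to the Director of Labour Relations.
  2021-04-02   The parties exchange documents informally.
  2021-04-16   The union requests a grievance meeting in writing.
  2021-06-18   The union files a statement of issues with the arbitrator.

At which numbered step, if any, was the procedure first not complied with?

Step 4

(1) due by 2020-11-13 + 71 days = 2021-01-23; done 2021-01-22 — timely.
(2) the permitted window runs from 2021-02-06 + 14 = 2021-02-20 to 2021-02-06 + 29 = 2021-03-07; 2021-02-21 falls inside that range.
(3) the permitted window runs from 2021-02-21 + 14 = 2021-03-07 to 2021-02-21 + 59 = 2021-04-21; done 2021-03-29, which is between those dates.
(4) the permitted window runs from 2021-03-29 + 22 = 2021-04-20 to 2021-03-29 + 46 = 2021-05-14; done 2021-04-16 — 4 days before the window opened.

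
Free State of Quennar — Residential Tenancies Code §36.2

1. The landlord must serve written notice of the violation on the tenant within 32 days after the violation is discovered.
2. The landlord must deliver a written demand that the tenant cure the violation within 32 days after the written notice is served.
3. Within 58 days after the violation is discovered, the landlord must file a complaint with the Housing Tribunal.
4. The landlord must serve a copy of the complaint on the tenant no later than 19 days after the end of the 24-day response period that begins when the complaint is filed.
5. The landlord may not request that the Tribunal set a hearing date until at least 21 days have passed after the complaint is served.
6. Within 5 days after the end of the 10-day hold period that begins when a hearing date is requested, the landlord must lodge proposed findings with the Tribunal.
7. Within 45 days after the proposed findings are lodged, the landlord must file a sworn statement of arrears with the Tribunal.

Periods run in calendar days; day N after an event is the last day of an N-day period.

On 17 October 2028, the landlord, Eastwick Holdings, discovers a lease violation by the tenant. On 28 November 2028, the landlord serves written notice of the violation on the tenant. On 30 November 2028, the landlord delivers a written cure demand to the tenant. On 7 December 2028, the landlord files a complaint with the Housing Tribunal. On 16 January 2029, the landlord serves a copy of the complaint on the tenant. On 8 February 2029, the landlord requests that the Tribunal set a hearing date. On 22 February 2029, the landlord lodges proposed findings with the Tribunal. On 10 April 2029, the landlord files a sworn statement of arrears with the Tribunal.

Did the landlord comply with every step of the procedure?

No

Step 1: 32 days after 17 October 2028 (when the violation is discovered) is 18 November 2028; 28 November 2028 misses that deadline by 10 days.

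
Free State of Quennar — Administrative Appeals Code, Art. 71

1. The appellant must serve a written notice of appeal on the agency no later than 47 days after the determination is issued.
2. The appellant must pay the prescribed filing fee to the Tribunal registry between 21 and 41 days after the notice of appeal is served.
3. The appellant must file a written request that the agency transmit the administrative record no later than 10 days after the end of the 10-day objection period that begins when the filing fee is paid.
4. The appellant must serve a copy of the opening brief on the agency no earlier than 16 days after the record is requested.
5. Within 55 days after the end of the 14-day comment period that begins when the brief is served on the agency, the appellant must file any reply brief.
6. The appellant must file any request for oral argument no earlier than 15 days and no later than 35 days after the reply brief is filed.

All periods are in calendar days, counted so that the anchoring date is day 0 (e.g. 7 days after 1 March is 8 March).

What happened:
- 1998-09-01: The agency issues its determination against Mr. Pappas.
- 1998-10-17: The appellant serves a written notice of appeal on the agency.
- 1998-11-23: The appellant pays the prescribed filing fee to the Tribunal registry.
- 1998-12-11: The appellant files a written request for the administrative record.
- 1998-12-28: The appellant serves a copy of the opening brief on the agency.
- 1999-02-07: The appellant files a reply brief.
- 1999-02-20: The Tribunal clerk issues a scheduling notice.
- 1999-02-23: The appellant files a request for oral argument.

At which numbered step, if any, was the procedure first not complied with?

Step 1: 47 days after 1998-09-01 (when the determination is issued) is 1998-10-18; done 1998-10-17 — timely.
Step 2: the window is 21–41 days after 1998-10-17 (when the notice of appeal is served), so 1998-11-07 through 1998-11-27; done 1998-11-23, which is between those dates.
Step 3: 10 days after 1998-12-03 (end of the 10-day objection period, which began when the filing fee is paid on 1998-11-23) is 1998-12-13; completed 1998-12-11, before the deadline.
Step 4: the earliest permitted date is 16 days after 1998-12-11 (when the record is requested), i.e. 1998-12-27; done 1998-12-28 — permitted.
Step 5: 55 days after 1999-01-11 (end of the 14-day comment period, which began when the brief is served on the agency on 1998-12-28) is 1999-03-07; done 1999-02-07 — timely.
Step 6: the window is 15–35 days after 1999-02-07 (when the reply brief is filed), so 1999-02-22 through 1999-03-14; 1999-02-23 falls inside that range.

None — every step was satisfied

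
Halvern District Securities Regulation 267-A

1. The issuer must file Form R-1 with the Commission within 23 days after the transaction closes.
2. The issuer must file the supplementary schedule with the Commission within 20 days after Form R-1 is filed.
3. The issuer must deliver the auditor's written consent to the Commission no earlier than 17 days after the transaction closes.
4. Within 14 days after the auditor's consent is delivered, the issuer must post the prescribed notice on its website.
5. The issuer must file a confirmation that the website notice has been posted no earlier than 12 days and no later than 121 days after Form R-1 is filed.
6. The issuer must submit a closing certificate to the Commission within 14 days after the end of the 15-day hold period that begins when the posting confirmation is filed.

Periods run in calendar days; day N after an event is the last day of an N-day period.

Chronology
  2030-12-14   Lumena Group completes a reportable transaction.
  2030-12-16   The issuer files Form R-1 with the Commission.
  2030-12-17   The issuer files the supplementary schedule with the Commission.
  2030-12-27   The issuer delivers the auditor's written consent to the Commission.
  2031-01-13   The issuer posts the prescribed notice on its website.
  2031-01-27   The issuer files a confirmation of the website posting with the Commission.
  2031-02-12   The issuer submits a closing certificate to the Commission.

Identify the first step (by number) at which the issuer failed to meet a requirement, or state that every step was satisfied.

Step 3

Step 1 — counting 23 days from 2030-12-14 (when the transaction closes) gives a deadline of 2031-01-06; 2030-12-16 is within that limit.
Step 2 — counting 20 days from 2030-12-16 (when Form R-1 is filed) gives a deadline of 2031-01-05; 2030-12-17 is within that limit.
Step 3 — must wait 17 days from 2030-12-14 (when the transaction closes), so not before 2030-12-31; 2030-12-27 is 4 days before the earliest permitted date.
That is the first point of non-compliance.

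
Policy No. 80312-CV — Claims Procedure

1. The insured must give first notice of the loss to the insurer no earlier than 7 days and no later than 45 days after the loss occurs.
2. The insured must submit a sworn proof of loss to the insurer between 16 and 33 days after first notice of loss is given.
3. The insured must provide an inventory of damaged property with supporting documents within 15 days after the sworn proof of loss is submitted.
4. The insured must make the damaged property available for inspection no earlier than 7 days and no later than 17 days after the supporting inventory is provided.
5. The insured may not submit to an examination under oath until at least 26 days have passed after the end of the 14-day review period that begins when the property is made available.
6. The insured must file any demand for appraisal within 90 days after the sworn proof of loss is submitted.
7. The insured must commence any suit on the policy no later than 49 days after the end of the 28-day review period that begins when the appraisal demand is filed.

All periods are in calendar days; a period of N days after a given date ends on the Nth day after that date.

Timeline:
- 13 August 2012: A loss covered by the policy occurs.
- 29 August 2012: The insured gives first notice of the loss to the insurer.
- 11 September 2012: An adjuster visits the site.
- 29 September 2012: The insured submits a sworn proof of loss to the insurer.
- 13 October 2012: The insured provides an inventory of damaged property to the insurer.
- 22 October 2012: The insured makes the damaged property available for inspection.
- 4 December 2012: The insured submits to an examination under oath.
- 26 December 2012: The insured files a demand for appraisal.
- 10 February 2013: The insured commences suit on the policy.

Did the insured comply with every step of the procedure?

Step 1: the window is 7–45 days after 13 August 2012 (when the loss occurs), so 20 August 2012 through 27 September 2012; done 29 August 2012, which is between those dates.
Step 2: the window is 16–33 days after 29 August 2012 (when first notice of loss is given), so 14 September 2012 through 1 October 2012; done 29 September 2012, which is between those dates.
Step 3: 15 days after 29 September 2012 (when the sworn proof of loss is submitted) is 14 October 2012; 13 October 2012 is within that limit.
Step 4: the window is 7–17 days after 13 October 2012 (when the supporting inventory is provided), so 20 October 2012 through 30 October 2012; done 22 October 2012 — within the window.
Step 5: the earliest permitted date is 26 days after 5 November 2012 (end of the 14-day review period, which began when the property is made available on 22 October 2012), i.e. 1 December 2012; 4 December 2012 is on or after that date.
Step 6: 90 days after 29 September 2012 (when the sworn proof of loss is submitted) is 28 December 2012; 26 December 2012 is within that limit.
Step 7: 49 days after 23 January 2013 (end of the 28-day review period, which began when the appraisal demand is filed on 26 December 2012) is 13 March 2013; 10 February 2013 is within that limit.

Yes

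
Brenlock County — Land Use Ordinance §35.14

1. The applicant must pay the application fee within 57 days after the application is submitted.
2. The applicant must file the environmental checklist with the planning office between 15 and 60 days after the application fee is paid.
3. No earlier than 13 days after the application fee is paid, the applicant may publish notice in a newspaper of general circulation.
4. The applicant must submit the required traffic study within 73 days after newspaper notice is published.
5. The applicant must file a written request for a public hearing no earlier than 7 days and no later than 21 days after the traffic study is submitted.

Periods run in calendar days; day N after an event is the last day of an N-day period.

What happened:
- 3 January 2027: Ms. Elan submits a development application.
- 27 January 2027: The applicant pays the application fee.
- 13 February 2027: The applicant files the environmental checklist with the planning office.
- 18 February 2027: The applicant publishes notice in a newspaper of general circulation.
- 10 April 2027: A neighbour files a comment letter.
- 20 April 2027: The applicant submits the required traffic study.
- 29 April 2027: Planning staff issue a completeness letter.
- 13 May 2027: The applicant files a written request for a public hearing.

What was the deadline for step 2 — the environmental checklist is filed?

Step 2 runs from 27 January 2027, when the application fee is paid. The window is 15–60 days after 27 January 2027; it closes on 28 March 2027.

28 March 2027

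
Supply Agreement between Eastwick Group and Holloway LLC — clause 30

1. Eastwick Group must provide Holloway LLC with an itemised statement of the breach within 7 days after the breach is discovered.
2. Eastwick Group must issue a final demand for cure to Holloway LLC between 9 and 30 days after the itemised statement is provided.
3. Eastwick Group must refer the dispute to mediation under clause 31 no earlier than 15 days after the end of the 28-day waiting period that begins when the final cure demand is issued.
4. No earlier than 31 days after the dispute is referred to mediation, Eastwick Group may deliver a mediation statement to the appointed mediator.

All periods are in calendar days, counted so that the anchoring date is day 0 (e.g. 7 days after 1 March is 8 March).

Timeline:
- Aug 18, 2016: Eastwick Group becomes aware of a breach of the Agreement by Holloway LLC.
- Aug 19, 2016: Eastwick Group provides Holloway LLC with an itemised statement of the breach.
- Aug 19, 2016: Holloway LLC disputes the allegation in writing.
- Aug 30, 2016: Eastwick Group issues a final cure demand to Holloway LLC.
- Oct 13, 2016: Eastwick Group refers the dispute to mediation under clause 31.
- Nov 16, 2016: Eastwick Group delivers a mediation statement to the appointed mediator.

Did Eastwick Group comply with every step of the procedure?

Yes

(1) due by Aug 18, 2016 + 7 days = Aug 25, 2016; completed Aug 19, 2016, before the deadline.
(2) the permitted window runs from Aug 19, 2016 + 9 = Aug 28, 2016 to Aug 19, 2016 + 30 = Sep 18, 2016; done Aug 30, 2016, which is between those dates.
(3) permitted from Sep 27, 2016 + 15 days = Oct 12, 2016 onward; done Oct 13, 2016 — permitted.
(4) permitted from Oct 13, 2016 + 31 days = Nov 13, 2016 onward; done Nov 16, 2016 — permitted.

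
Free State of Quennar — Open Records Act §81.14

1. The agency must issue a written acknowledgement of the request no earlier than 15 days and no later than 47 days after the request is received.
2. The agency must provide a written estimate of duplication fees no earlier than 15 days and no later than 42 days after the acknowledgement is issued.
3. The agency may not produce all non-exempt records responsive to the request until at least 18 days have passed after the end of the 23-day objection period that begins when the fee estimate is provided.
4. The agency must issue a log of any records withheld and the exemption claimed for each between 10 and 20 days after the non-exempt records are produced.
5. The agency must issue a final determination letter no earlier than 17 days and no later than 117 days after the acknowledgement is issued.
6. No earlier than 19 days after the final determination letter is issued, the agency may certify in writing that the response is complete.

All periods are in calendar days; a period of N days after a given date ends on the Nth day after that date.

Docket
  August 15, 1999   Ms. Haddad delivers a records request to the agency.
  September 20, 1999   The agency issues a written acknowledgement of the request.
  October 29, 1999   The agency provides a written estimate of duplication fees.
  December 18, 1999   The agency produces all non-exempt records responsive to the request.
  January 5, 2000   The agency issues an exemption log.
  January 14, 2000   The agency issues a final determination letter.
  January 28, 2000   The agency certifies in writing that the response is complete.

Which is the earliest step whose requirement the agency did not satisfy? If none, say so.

Step 1: the window is 15–47 days after August 15, 1999 (when the request is received), so August 30, 1999 through October 1, 1999; done September 20, 1999, which is between those dates.
Step 2: the window is 15–42 days after September 20, 1999 (when the acknowledgement is issued), so October 5, 1999 through November 1, 1999; done October 29, 1999 — within the window.
Step 3: the earliest permitted date is 18 days after November 21, 1999 (end of the 23-day objection period, which began when the fee estimate is provided on October 29, 1999), i.e. December 9, 1999; done December 18, 1999 — permitted.
Step 4: the window is 10–20 days after December 18, 1999 (when the non-exempt records are produced), so December 28, 1999 through January 7, 2000; January 5, 2000 falls inside that range.
Step 5: the window is 17–117 days after September 20, 1999 (when the acknowledgement is issued), so October 7, 1999 through January 15, 2000; done January 14, 2000 — within the window.
Step 6: the earliest permitted date is 19 days after January 14, 2000 (when the final determination letter is issued), i.e. February 2, 2000; January 28, 2000 is 5 days before the earliest permitted date.

Step 6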